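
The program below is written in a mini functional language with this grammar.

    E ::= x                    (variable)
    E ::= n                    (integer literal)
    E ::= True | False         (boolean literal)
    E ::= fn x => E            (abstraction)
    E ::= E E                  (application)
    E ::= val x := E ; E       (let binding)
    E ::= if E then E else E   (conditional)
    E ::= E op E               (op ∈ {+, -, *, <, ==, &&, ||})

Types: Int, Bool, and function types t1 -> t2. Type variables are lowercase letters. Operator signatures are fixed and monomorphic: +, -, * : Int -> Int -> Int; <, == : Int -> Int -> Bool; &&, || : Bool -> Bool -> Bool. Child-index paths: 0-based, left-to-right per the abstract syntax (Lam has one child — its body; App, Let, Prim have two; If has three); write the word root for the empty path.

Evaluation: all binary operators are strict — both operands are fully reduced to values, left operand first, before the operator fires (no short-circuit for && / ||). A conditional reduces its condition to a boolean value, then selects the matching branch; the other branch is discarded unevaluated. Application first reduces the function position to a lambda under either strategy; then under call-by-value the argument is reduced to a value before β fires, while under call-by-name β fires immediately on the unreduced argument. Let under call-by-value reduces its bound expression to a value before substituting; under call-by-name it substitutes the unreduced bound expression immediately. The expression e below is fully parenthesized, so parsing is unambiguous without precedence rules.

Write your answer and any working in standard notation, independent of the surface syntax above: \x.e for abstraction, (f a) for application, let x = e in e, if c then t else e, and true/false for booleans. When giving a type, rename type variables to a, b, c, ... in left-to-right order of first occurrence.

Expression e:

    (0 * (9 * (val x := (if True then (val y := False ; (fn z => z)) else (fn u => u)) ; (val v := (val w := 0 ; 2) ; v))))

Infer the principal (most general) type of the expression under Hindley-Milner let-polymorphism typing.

Answer: Int

Working:
  unify Int ~ Int
  unify Int ~ Int
  unify Bool ~ Bool
let y : Bool
z : a
\z._ : a -> a
u : b
\u._ : b -> b
  unify a -> a ~ b -> b
  unify a ~ b
  unify b ~ b
let x : forall. b -> b
let w : Int
let v : Int
v : Int
  unify Int ~ Int
  unify Int ~ Int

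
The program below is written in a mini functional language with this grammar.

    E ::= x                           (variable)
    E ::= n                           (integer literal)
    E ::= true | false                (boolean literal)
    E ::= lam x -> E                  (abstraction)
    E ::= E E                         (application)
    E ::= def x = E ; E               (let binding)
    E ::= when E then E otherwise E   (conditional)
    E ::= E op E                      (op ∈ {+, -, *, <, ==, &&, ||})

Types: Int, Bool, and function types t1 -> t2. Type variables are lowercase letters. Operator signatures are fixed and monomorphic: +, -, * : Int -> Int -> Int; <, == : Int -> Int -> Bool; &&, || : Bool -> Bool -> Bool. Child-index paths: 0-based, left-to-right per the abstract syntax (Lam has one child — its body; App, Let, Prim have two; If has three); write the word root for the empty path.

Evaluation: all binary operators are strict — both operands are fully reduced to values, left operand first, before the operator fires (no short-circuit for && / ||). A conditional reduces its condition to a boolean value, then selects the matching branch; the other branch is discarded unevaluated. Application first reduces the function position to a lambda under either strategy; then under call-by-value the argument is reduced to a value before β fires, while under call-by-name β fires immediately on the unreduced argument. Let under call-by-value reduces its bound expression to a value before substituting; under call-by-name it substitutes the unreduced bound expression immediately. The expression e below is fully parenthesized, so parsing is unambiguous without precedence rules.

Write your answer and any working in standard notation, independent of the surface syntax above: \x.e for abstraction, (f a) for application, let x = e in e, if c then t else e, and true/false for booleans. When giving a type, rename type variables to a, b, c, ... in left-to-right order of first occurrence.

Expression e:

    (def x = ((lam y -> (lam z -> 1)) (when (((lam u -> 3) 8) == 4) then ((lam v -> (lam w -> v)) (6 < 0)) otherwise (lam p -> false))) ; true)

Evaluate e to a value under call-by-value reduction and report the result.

Working:
step 0: (let x = ((\y.(\z.1)) (if (((\u.3) 8) == 4) then ((\v.(\w.v)) (6 < 0)) else (\p.false))) in true)
step 1: [beta@0.1.0.0] (let x = ((\y.(\z.1)) (if (3 == 4) then ((\v.(\w.v)) (6 < 0)) else (\p.false))) in true)
step 2: [delta@0.1.0] (let x = ((\y.(\z.1)) (if false then ((\v.(\w.v)) (6 < 0)) else (\p.false))) in true)
step 3: [if@0.1] (let x = ((\y.(\z.1)) (\p.false)) in true)
step 4: [beta@0] (let x = (\z.1) in true)
step 5: [let@root] true

Answer: true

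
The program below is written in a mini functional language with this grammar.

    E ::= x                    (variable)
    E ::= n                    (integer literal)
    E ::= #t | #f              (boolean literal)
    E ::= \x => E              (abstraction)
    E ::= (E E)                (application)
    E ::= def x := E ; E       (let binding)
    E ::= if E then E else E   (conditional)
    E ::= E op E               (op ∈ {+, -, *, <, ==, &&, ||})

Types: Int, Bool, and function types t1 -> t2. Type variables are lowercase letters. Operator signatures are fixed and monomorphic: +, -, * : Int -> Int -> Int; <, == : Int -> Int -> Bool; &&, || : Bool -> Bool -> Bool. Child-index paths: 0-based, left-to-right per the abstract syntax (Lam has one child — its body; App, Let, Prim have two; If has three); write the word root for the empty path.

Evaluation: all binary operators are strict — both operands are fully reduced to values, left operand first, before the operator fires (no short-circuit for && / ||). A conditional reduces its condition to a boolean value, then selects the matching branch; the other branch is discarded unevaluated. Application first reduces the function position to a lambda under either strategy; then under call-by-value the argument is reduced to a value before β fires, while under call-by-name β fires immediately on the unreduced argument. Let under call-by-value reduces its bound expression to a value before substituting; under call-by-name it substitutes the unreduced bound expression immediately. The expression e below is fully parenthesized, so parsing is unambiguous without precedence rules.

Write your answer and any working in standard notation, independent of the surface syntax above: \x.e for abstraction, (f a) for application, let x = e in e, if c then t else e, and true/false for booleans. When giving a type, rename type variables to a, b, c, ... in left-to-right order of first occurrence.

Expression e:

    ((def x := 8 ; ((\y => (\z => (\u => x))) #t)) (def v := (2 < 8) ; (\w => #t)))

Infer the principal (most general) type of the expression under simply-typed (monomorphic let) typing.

Derivation:
let x : Int
x : Int
\u._ : c -> Int
\z._ : b -> c -> Int
\y._ : a -> b -> c -> Int
  unify a -> b -> c -> Int ~ Bool -> d
  unify a ~ Bool
  unify b -> c -> Int ~ d
_ _ : b -> c -> Int
  unify Int ~ Int
  unify Int ~ Int
let v : Bool
\w._ : e -> Bool
  unify b -> c -> Int ~ (e -> Bool) -> f
  unify b ~ e -> Bool
  unify c -> Int ~ f
_ _ : c -> Int

Answer: a -> Int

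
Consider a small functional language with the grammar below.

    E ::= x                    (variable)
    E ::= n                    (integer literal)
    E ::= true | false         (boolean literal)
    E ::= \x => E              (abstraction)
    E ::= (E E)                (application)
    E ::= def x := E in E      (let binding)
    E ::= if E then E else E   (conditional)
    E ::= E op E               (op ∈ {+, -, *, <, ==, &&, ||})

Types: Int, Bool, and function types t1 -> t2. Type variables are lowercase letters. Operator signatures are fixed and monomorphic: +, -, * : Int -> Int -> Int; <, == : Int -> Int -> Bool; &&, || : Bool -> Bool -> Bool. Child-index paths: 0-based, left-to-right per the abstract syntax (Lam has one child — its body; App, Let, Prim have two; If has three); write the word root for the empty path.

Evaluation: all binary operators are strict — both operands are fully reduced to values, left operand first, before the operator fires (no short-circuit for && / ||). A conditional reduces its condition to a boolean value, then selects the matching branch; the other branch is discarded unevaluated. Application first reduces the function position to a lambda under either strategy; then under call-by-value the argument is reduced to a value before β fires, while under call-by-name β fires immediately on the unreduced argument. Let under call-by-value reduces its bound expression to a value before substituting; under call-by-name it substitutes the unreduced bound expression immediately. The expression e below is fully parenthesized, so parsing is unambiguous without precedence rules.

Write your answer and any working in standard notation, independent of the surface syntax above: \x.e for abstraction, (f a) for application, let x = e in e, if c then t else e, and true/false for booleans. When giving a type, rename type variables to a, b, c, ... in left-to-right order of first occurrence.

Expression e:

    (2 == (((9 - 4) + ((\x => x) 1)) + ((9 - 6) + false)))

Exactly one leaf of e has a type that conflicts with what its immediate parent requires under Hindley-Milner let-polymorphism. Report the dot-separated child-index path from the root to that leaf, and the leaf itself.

Working:
  unify Int ~ Int
  unify Int ~ Int
  unify Int ~ Int
  unify Int ~ Int
x : a
\x._ : a -> a
  unify a -> a ~ Int -> b
  unify a ~ Int
  unify Int ~ b
_ _ : Int
  unify Int ~ Int
  unify Int ~ Int
  unify Int ~ Int
  unify Int ~ Int
  unify Int ~ Int
  unify Bool ~ Int
  FAIL: mismatch Bool ~ Int

Answer: 1.1.1 : false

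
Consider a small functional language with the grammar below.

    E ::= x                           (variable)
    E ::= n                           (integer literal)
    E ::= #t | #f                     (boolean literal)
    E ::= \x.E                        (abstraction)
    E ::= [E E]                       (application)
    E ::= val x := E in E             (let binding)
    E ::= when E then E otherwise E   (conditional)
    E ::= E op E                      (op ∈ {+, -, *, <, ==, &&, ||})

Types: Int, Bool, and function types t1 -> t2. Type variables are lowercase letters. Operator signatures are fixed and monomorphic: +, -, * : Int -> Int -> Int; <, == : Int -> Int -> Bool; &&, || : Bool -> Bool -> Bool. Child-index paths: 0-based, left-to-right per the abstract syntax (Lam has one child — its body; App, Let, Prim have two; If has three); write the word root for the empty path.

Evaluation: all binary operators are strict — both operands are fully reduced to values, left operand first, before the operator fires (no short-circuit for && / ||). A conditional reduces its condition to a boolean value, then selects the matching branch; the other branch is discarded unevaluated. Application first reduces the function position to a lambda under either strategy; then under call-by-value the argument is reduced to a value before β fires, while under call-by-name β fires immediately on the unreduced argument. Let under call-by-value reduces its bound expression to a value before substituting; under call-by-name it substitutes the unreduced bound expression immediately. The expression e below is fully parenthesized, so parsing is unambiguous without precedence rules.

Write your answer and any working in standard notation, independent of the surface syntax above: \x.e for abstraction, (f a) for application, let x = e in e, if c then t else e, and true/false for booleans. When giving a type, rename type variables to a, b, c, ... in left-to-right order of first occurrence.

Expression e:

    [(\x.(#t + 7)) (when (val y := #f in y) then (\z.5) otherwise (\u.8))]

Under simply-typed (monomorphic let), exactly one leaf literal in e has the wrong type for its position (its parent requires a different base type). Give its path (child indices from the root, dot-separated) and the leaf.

Answer: 0.0.0 : true

Derivation:
  unify Bool ~ Int
  FAIL: mismatch Bool ~ Int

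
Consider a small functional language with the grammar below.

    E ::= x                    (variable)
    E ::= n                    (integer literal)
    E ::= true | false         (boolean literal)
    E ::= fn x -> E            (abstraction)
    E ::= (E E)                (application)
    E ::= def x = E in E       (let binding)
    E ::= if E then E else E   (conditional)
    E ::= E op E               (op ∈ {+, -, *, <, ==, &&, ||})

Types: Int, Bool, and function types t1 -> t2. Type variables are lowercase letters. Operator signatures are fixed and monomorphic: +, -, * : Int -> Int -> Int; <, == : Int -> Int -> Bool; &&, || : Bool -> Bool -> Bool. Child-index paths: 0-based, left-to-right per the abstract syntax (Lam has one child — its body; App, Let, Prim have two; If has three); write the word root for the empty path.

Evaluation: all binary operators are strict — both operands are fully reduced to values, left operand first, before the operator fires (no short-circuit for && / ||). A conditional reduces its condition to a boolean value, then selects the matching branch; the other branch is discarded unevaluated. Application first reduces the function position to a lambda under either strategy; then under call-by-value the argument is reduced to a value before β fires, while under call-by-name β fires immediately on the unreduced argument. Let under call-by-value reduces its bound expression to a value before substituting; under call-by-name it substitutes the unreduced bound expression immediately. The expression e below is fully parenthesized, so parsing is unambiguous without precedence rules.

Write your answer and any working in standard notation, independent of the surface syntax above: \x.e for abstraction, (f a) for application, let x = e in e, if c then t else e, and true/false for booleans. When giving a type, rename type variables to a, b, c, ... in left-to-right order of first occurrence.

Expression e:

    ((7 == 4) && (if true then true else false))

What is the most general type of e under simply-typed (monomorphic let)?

Answer: Bool

Trace:
  unify Int ~ Int
  unify Int ~ Int
  unify Bool ~ Bool
  unify Bool ~ Bool
  unify Bool ~ Bool
  unify Bool ~ Bool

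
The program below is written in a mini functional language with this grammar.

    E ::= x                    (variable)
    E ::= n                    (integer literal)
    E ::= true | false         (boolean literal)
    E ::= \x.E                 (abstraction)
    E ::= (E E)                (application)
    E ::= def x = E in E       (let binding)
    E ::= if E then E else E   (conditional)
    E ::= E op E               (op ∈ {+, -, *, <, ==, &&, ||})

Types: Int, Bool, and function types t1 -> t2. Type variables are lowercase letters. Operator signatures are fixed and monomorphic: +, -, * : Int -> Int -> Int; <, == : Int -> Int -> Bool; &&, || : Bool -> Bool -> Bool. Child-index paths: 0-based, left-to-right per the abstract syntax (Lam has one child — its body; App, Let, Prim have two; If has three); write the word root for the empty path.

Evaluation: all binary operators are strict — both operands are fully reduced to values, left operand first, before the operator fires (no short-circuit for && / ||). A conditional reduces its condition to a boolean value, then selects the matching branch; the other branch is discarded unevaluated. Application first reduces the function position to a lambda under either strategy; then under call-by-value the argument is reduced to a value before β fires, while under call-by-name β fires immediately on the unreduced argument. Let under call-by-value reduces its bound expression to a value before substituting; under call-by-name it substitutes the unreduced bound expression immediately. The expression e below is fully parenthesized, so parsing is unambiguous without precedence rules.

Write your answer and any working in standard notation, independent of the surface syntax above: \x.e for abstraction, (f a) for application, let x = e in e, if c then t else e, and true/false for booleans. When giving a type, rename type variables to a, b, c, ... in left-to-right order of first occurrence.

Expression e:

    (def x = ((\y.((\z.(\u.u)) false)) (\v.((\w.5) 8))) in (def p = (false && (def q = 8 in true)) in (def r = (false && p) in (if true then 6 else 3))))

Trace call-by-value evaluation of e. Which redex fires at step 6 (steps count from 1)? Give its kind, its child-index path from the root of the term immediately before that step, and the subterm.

Answer: let at root : (let p = false in (let r = (false && p) in (if true then 6 else 3)))

Working:
step 0: (let x = ((\y.((\z.(\u.u)) false)) (\v.((\w.5) 8))) in (let p = (false && (let q = 8 in true)) in (let r = (false && p) in (if true then 6 else 3))))
step 1: [beta@0] (let x = ((\z.(\u.u)) false) in (let p = (false && (let q = 8 in true)) in (let r = (false && p) in (if true then 6 else 3))))
step 2: [beta@0] (let x = (\u.u) in (let p = (false && (let q = 8 in true)) in (let r = (false && p) in (if true then 6 else 3))))
step 3: [let@root] (let p = (false && (let q = 8 in true)) in (let r = (false && p) in (if true then 6 else 3)))
step 4: [let@0.1] (let p = (false && true) in (let r = (false && p) in (if true then 6 else 3)))
step 5: [delta@0] (let p = false in (let r = (false && p) in (if true then 6 else 3)))
step 6: [let@root] (let r = (false && false) in (if true then 6 else 3))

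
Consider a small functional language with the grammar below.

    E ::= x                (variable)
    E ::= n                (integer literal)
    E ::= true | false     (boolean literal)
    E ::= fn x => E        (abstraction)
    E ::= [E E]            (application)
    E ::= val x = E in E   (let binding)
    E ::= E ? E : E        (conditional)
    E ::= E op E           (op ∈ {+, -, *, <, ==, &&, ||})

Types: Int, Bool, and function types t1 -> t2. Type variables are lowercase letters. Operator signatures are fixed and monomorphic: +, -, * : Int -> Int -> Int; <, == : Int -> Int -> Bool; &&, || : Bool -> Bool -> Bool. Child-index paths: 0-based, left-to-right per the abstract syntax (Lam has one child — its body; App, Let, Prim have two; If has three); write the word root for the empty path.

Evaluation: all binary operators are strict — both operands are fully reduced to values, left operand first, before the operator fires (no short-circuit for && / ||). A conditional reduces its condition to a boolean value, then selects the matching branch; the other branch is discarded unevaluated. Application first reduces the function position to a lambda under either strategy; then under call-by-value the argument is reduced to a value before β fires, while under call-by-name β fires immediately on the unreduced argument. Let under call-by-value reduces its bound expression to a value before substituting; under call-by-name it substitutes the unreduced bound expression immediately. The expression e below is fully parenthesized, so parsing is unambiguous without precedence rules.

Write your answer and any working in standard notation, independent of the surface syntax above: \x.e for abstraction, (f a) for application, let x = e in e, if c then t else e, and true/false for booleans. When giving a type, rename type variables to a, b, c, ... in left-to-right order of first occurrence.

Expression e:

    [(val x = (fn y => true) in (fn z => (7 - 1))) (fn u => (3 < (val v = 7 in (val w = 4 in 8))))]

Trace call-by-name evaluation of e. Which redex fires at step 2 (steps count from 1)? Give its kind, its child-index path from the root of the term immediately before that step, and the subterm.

Answer: beta at root : ((\z.(7 - 1)) (\u.(3 < (let v = 7 in (let w = 4 in 8)))))

Working:
step 0: ((let x = (\y.true) in (\z.(7 - 1))) (\u.(3 < (let v = 7 in (let w = 4 in 8)))))
step 1: [let@0] ((\z.(7 - 1)) (\u.(3 < (let v = 7 in (let w = 4 in 8)))))
step 2: [beta@root] (7 - 1)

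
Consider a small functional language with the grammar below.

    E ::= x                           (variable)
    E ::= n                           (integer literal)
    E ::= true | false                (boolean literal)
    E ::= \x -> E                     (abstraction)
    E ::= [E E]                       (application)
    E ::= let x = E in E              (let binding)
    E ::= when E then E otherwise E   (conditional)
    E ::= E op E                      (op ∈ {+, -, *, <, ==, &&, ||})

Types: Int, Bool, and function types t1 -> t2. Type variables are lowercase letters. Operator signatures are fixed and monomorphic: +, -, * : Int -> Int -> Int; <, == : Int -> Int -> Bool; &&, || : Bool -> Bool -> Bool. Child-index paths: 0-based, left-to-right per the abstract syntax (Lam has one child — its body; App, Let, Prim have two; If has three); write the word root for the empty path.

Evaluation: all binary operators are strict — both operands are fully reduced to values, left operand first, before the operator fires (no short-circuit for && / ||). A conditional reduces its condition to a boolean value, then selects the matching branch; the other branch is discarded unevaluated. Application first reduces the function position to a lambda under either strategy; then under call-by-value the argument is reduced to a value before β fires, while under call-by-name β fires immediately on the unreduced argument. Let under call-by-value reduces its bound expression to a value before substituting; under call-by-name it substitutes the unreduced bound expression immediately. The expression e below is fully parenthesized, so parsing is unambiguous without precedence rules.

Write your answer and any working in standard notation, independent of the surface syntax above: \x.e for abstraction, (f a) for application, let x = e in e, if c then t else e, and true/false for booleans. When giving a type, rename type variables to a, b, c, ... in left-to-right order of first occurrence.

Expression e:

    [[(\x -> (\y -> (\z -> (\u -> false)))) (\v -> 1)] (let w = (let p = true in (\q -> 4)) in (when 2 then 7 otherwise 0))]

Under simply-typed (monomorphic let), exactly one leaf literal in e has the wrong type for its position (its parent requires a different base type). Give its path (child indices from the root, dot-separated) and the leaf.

Working:
\u._ : d -> Bool
\z._ : c -> d -> Bool
\y._ : b -> c -> d -> Bool
\x._ : a -> b -> c -> d -> Bool
\v._ : e -> Int
  unify a -> b -> c -> d -> Bool ~ (e -> Int) -> f
  unify a ~ e -> Int
  unify b -> c -> d -> Bool ~ f
_ _ : b -> c -> d -> Bool
let p : Bool
\q._ : g -> Int
let w : g -> Int
  unify Int ~ Bool
  FAIL: mismatch Int ~ Bool

Answer: 1.1.0 : 2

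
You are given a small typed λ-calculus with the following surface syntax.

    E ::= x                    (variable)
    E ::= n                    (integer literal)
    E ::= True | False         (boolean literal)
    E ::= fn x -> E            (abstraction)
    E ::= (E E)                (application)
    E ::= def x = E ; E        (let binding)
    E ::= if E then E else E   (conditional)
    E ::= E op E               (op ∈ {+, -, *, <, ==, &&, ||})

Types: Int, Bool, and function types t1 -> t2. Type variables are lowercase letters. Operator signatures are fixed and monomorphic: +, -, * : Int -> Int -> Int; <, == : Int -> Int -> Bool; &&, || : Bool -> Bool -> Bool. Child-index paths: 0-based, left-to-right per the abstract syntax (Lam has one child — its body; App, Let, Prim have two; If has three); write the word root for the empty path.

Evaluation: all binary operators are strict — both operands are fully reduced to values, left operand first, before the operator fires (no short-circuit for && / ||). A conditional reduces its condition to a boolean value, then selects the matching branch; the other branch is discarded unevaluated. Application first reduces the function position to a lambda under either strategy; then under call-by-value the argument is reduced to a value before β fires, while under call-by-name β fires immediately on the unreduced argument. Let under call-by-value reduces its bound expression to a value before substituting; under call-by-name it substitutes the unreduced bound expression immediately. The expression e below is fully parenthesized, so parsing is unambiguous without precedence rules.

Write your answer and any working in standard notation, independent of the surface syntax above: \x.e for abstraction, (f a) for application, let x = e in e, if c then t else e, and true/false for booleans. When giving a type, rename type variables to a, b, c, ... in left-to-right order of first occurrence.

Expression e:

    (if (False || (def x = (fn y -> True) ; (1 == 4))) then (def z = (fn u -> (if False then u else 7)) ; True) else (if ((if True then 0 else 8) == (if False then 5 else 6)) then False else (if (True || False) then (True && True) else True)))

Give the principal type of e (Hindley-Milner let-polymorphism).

Answer: Bool

Working:
  unify Bool ~ Bool
\y._ : a -> Bool
let x : forall. a -> Bool
  unify Int ~ Int
  unify Int ~ Int
  unify Bool ~ Bool
  unify Bool ~ Bool
  unify Bool ~ Bool
u : b
  unify b ~ Int
\u._ : Int -> Int
let z : Int -> Int
  unify Bool ~ Bool
  unify Int ~ Int
  unify Int ~ Int
  unify Bool ~ Bool
  unify Int ~ Int
  unify Int ~ Int
  unify Bool ~ Bool
  unify Bool ~ Bool
  unify Bool ~ Bool
  unify Bool ~ Bool
  unify Bool ~ Bool
  unify Bool ~ Bool
  unify Bool ~ Bool
  unify Bool ~ Bool
  unify Bool ~ Bool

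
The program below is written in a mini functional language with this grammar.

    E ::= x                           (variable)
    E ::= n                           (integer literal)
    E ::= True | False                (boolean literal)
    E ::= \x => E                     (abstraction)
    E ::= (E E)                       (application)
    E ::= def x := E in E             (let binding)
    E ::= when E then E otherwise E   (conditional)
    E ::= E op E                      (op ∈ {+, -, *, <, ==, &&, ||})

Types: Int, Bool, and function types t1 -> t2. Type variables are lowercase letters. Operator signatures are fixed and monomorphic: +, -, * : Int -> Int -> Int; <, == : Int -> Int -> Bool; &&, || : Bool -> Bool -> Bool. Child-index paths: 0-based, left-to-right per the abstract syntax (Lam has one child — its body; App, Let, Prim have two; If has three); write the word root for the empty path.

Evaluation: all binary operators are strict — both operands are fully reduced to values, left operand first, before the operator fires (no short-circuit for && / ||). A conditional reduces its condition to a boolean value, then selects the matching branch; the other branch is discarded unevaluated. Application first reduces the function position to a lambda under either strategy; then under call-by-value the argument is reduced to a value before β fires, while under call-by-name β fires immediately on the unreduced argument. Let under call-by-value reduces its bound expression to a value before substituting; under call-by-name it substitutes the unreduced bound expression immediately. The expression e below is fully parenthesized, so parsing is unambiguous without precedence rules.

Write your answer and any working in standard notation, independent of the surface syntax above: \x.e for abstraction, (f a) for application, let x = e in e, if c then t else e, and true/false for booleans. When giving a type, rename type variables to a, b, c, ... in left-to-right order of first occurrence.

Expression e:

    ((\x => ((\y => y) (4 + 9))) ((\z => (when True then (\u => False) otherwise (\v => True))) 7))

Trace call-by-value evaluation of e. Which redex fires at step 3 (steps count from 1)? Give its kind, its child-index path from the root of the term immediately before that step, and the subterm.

Derivation:
step 0: ((\x.((\y.y) (4 + 9))) ((\z.(if true then (\u.false) else (\v.true))) 7))
step 1: [beta@1] ((\x.((\y.y) (4 + 9))) (if true then (\u.false) else (\v.true)))
step 2: [if@1] ((\x.((\y.y) (4 + 9))) (\u.false))
step 3: [beta@root] ((\y.y) (4 + 9))

Answer: beta at root : ((\x.((\y.y) (4 + 9))) (\u.false))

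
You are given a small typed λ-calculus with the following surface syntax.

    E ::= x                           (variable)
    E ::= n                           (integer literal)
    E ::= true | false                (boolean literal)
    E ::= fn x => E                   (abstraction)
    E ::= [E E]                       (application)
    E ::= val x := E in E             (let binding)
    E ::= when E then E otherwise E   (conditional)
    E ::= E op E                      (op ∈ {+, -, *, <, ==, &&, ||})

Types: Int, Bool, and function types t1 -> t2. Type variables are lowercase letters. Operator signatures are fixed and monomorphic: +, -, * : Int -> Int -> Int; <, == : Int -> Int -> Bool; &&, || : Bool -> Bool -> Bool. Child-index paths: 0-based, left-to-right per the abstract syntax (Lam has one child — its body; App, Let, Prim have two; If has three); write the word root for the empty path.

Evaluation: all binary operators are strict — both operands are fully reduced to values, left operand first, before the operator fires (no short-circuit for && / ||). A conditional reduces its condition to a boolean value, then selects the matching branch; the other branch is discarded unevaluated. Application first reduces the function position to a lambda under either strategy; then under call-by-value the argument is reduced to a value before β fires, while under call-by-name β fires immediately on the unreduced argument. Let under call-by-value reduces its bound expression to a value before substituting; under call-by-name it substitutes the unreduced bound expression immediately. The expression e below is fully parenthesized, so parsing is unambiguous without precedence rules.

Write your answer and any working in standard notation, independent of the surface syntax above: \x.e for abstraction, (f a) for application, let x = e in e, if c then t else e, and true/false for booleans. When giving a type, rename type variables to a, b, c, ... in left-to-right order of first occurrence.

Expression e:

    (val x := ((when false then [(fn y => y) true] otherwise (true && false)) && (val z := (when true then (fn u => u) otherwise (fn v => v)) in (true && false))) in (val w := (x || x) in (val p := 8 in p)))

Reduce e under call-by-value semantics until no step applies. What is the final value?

Answer: 8

Derivation:
step 0: (let x = ((if false then ((\y.y) true) else (true && false)) && (let z = (if true then (\u.u) else (\v.v)) in (true && false))) in (let w = (x || x) in (let p = 8 in p)))
step 1: [if@0.0] (let x = ((true && false) && (let z = (if true then (\u.u) else (\v.v)) in (true && false))) in (let w = (x || x) in (let p = 8 in p)))
step 2: [delta@0.0] (let x = (false && (let z = (if true then (\u.u) else (\v.v)) in (true && false))) in (let w = (x || x) in (let p = 8 in p)))
step 3: [if@0.1.0] (let x = (false && (let z = (\u.u) in (true && false))) in (let w = (x || x) in (let p = 8 in p)))
step 4: [let@0.1] (let x = (false && (true && false)) in (let w = (x || x) in (let p = 8 in p)))
step 5: [delta@0.1] (let x = (false && false) in (let w = (x || x) in (let p = 8 in p)))
step 6: [delta@0] (let x = false in (let w = (x || x) in (let p = 8 in p)))
step 7: [let@root] (let w = (false || false) in (let p = 8 in p))
step 8: [delta@0] (let w = false in (let p = 8 in p))
step 9: [let@root] (let p = 8 in p)
step 10: [let@root] 8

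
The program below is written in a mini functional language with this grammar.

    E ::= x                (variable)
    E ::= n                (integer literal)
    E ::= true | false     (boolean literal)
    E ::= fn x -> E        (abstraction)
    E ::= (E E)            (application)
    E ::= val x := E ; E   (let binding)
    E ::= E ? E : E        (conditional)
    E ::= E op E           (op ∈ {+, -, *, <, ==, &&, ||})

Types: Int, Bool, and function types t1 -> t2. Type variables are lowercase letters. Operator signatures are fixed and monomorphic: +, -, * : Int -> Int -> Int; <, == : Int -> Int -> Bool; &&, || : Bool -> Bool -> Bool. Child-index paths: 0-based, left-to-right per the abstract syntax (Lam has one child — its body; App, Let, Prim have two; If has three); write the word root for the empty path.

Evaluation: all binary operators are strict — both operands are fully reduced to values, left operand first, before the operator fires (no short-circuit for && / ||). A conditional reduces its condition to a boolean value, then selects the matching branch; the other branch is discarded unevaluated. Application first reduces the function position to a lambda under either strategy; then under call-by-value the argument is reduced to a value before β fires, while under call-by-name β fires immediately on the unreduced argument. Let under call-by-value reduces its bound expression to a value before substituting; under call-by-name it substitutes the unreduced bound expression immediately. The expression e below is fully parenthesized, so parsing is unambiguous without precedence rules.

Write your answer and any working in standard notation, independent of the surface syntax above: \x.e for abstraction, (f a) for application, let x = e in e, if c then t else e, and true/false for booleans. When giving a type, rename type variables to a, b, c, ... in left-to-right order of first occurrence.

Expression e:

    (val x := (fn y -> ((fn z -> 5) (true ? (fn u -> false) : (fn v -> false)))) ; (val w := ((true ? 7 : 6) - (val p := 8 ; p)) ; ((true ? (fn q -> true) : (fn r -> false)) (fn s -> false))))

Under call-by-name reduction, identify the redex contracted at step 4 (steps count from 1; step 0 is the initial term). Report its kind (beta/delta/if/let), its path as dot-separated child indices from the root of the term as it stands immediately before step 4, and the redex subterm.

Answer: beta at root : ((\q.true) (\s.false))

Derivation:
step 0: (let x = (\y.((\z.5) (if true then (\u.false) else (\v.false)))) in (let w = ((if true then 7 else 6) - (let p = 8 in p)) in ((if true then (\q.true) else (\r.false)) (\s.false))))
step 1: [let@root] (let w = ((if true then 7 else 6) - (let p = 8 in p)) in ((if true then (\q.true) else (\r.false)) (\s.false)))
step 2: [let@root] ((if true then (\q.true) else (\r.false)) (\s.false))
step 3: [if@0] ((\q.true) (\s.false))
step 4: [beta@root] true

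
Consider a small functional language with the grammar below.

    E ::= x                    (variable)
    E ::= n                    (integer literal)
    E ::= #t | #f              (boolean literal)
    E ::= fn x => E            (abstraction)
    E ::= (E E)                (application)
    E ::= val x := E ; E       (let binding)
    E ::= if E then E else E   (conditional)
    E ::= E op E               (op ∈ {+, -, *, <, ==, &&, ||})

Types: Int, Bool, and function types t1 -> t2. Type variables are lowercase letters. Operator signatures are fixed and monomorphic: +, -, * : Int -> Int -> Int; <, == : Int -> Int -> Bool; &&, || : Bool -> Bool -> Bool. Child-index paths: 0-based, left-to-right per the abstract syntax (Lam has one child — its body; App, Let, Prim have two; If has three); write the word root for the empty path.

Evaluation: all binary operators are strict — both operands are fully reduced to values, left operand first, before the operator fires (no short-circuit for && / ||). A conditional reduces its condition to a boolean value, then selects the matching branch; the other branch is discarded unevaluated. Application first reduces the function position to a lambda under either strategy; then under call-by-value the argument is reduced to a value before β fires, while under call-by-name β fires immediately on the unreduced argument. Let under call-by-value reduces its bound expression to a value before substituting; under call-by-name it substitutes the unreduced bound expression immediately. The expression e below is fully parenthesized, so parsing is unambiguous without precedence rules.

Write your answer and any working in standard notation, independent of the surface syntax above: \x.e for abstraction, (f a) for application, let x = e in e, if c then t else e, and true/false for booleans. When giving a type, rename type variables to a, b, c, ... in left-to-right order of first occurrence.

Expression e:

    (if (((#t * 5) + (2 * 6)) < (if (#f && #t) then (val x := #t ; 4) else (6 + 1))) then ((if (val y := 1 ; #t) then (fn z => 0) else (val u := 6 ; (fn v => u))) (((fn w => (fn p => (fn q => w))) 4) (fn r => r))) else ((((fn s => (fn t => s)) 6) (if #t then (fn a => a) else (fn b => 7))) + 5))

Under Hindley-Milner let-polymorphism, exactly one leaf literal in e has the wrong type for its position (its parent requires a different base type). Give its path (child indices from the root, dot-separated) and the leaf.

Derivation:
  unify Bool ~ Int
  FAIL: mismatch Bool ~ Int

Answer: 0.0.0.0 : true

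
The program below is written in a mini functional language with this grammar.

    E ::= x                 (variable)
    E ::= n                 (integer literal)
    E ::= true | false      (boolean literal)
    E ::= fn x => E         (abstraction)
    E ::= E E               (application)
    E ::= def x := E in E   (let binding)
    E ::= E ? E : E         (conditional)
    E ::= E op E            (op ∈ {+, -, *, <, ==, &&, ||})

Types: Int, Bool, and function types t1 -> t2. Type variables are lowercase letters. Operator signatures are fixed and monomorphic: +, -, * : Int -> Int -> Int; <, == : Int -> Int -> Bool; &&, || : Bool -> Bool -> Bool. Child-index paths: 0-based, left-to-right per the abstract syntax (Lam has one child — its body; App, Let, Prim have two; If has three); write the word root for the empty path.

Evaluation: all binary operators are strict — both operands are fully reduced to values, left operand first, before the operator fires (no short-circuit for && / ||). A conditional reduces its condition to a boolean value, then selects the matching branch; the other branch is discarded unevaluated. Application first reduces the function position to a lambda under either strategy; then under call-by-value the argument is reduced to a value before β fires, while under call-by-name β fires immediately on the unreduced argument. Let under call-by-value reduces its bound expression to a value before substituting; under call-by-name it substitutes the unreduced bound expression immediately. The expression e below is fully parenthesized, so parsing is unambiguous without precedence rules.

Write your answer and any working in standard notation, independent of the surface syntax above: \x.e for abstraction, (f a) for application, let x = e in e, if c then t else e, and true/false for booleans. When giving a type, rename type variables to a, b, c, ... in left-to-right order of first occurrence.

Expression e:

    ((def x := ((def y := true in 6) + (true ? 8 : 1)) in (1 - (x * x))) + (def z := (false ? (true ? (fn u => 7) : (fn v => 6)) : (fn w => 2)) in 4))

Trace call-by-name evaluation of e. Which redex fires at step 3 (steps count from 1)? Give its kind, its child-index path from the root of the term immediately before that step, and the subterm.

Answer: if at 0.1.0.1 : (if true then 8 else 1)

Trace:
step 0: ((let x = ((let y = true in 6) + (if true then 8 else 1)) in (1 - (x * x))) + (let z = (if false then (if true then (\u.7) else (\v.6)) else (\w.2)) in 4))
step 1: [let@0] ((1 - (((let y = true in 6) + (if true then 8 else 1)) * ((let y = true in 6) + (if true then 8 else 1)))) + (let z = (if false then (if true then (\u.7) else (\v.6)) else (\w.2)) in 4))
step 2: [let@0.1.0.0] ((1 - ((6 + (if true then 8 else 1)) * ((let y = true in 6) + (if true then 8 else 1)))) + (let z = (if false then (if true then (\u.7) else (\v.6)) else (\w.2)) in 4))
step 3: [if@0.1.0.1] ((1 - ((6 + 8) * ((let y = true in 6) + (if true then 8 else 1)))) + (let z = (if false then (if true then (\u.7) else (\v.6)) else (\w.2)) in 4))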